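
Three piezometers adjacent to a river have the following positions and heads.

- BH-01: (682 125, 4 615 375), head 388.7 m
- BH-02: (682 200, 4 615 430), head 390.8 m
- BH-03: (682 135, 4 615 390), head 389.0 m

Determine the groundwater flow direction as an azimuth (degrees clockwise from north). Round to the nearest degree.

264°

With h = a·x + b·y + c and BH-01 as origin, the differences give:
  75·a + 55·b = +2.1
  10·a + 15·b = +0.3
Eliminate b (×15 and ×55, subtract): 575·a = 15.00 → a = ∂h/∂x = +0.02609
Back-substitute: b = ∂h/∂y = +0.002609.
Flow direction (−∇h) has components (-0.02609 E, -0.002609 N).
Azimuth = atan2(E, N) = atan2(-0.02609, -0.002609) = 264.3° ≈ 264°.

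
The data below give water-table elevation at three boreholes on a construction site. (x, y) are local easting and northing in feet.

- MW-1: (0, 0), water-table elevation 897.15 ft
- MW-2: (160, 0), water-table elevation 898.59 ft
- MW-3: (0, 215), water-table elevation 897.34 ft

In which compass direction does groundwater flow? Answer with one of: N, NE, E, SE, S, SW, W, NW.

∂h/∂x = (898.59 − 897.15) / (160 − 0) = +0.009000
∂h/∂y = (897.34 − 897.15) / (215 − 0) = +0.0008837
Flow = −∇h = (-0.009000 east, -0.0008837 north), which points west.

W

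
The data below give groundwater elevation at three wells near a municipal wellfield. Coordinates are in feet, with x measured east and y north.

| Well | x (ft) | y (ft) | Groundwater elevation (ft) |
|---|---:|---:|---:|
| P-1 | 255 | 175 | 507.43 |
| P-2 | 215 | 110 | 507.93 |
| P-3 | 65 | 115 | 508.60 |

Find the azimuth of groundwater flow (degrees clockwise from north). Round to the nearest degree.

Differences from P-1: to P-2 (Δx, Δy, Δh) = (-40, -65, +0.50); to P-3 = (-190, -60, +1.17).
Determinant of the coordinate differences = (-40)·(-60) − (-190)·(-65) = -9950.
∂h/∂x = [(+0.50)·(-60) − (+1.17)·(-65)] / -9950 = -0.004628
∂h/∂y = [(-40)·(+1.17) − (-190)·(+0.50)] / -9950 = -0.004844
Flow direction (−∇h) has components (+0.004628 E, +0.004844 N).
Azimuth = atan2(E, N) = atan2(+0.004628, +0.004844) = 43.7° ≈ 044°.

044°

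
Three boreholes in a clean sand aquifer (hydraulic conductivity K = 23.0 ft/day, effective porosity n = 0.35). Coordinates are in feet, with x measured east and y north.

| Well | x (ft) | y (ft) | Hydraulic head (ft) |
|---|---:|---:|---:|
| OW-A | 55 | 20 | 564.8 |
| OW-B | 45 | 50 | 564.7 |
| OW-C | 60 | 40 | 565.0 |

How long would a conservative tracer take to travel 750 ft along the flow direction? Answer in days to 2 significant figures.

Three-point gradient (reference OW-A): Δ to OW-B = (-10, 30, -0.1), Δ to OW-C = (5, 20, +0.2).
∂h/∂x = +0.02286, ∂h/∂y = +0.004286 (det = -350).
|∇h| = √(0.02286² + 0.004286²) = 0.02326
Seepage velocity v = K·i/n = 23.0 × 0.02326 / 0.35 = 1.529 ft/day.
t = 750 / 1.529 = 490.5 days.

490 days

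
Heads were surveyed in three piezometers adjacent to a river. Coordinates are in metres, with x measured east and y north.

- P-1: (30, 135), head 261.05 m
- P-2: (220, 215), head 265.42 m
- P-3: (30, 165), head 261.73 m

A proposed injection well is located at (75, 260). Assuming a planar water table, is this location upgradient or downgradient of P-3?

upgradient

Differences from P-1: to P-2 (Δx, Δy, Δh) = (190, 80, +4.37); to P-3 = (0, 30, +0.68).
Determinant of the coordinate differences = 190·30 − 0·80 = 5700.
∂h/∂x = [(+4.37)·30 − (+0.68)·80] / 5700 = +0.01346
∂h/∂y = [190·(+0.68) − 0·(+4.37)] / 5700 = +0.02267
Head at (75, 260) = 261.05 + (+0.01346)·(45) + (+0.02267)·(125) = 264.49 m.
That is higher than the 261.73 m at P-3, so the point is upgradient.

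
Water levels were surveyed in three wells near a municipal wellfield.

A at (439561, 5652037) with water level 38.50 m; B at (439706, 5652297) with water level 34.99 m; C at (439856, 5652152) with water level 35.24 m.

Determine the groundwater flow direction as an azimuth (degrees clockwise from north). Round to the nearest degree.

038°

Taking A as reference: B−A = (145, 260, -3.51); C−A = (295, 115, -3.26).
Determinant of the coordinate differences = 145·115 − 295·260 = -60025.
∂h/∂x = [(-3.51)·115 − (-3.26)·260] / -60025 = -0.007396
∂h/∂y = [145·(-3.26) − 295·(-3.51)] / -60025 = -0.009375
Flow direction (−∇h) has components (+0.007396 E, +0.009375 N).
Azimuth = atan2(E, N) = atan2(+0.007396, +0.009375) = 38.3° ≈ 038°.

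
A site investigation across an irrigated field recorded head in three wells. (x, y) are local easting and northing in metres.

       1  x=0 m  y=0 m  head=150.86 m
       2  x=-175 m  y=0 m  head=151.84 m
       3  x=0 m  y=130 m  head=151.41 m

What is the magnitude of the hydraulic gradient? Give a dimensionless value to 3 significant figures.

0.00702

∂h/∂x = (151.84 − 150.86) / (-175 − 0) = -0.005600
∂h/∂y = (151.41 − 150.86) / (130 − 0) = +0.004231
|∇h| = √(-0.005600² + 0.004231²) = 0.007019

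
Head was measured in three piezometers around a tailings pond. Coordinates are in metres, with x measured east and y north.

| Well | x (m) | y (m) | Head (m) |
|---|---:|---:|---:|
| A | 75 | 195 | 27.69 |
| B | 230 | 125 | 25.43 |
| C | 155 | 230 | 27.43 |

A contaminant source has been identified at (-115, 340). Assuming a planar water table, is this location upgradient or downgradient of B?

upgradient

Taking A as reference: B−A = (155, -70, -2.26); C−A = (80, 35, -0.26).
Determinant of the coordinate differences = 155·35 − 80·(-70) = 11025.
∂h/∂x = [(-2.26)·35 − (-0.26)·(-70)] / 11025 = -0.008825
∂h/∂y = [155·(-0.26) − 80·(-2.26)] / 11025 = +0.01274
Head at (-115, 340) = 27.69 + (-0.008825)·(-190) + (+0.01274)·(145) = 31.21 m.
That is higher than the 25.43 m at B, so the point is upgradient.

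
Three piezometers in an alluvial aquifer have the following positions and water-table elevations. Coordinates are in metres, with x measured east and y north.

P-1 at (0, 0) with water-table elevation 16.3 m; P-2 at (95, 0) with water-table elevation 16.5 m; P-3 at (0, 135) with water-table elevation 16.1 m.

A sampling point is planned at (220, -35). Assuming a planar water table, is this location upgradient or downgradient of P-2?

upgradient

∂h/∂x = (16.5 − 16.3) / (95 − 0) = +0.002105
∂h/∂y = (16.1 − 16.3) / (135 − 0) = -0.001481
Head at (220, -35) = 16.3 + (+0.002105)·(220) + (-0.001481)·(-35) = 16.82 m.
That is higher than the 16.5 m at P-2, so the point is upgradient.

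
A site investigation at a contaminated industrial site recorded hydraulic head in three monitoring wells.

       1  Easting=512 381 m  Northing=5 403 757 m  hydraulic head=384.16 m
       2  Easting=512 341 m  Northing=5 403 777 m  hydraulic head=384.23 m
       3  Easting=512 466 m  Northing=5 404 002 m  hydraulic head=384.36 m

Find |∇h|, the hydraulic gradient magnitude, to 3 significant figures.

Taking 1 as reference: 2−1 = (-40, 20, +0.07); 3−1 = (85, 245, +0.20).
Determinant of the coordinate differences = (-40)·245 − 85·20 = -11500.
∂h/∂x = [(+0.07)·245 − (+0.20)·20] / -11500 = -0.001143
∂h/∂y = [(-40)·(+0.20) − 85·(+0.07)] / -11500 = +0.001213
|∇h| = √(-0.001143² + 0.001213²) = 0.001667

0.00167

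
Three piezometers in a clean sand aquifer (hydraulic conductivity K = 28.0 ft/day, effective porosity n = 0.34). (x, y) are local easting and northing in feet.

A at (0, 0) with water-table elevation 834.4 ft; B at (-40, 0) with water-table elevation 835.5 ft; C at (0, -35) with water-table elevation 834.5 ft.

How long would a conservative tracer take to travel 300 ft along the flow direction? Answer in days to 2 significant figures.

∂h/∂x = (835.5 − 834.4) / (-40 − 0) = -0.02750
∂h/∂y = (834.5 − 834.4) / (-35 − 0) = -0.002857
|∇h| = √(-0.02750² + -0.002857²) = 0.02765
Seepage velocity v = K·i/n = 28.0 × 0.02765 / 0.34 = 2.277 ft/day.
t = 300 / 2.277 = 131.8 days.

130 days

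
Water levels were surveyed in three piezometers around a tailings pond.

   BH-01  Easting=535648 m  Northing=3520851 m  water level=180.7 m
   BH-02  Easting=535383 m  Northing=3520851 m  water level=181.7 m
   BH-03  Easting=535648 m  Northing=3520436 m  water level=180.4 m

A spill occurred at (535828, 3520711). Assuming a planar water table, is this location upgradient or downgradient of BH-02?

∂h/∂x = (181.7 − 180.7) / (535383 − 535648) = -0.003774
∂h/∂y = (180.4 − 180.7) / (3520436 − 3520851) = +0.0007229
Head at (535828, 3520711) = 180.7 + (-0.003774)·(180) + (+0.0007229)·(-140) = 179.92 m.
That is lower than the 181.7 m at BH-02, so the point is downgradient.

downgradient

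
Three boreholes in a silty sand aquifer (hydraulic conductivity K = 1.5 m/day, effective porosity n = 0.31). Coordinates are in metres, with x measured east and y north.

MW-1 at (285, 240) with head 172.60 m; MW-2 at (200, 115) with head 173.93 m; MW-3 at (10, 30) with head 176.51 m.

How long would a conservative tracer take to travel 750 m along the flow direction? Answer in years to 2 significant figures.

With h = a·x + b·y + c and MW-1 as origin, the differences give:
  (-85)·a + (-125)·b = +1.33
  (-275)·a + (-210)·b = +3.91
Eliminate b (×(-210) and ×(-125), subtract): -16525·a = 209.450 → a = ∂h/∂x = -0.01267
Back-substitute: b = ∂h/∂y = -0.002021.
|∇h| = √(-0.01267² + -0.002021²) = 0.01283
Seepage velocity v = K·i/n = 1.5 × 0.01283 / 0.31 = 0.06208 m/day.
t = 750 / 0.06208 = 1.208e+04 days = 33.1 years.

33 years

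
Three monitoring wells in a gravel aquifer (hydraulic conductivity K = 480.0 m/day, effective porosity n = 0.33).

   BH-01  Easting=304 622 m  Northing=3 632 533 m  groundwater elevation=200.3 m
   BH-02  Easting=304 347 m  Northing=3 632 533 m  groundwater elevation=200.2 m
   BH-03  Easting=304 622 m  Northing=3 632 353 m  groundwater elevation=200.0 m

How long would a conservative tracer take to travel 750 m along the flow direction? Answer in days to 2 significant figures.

∂h/∂x = (200.2 − 200.3) / (304347 − 304622) = +0.0003636
∂h/∂y = (200.0 − 200.3) / (3632353 − 3632533) = +0.001667
|∇h| = √(0.0003636² + 0.001667²) = 0.001706
Seepage velocity v = K·i/n = 480.0 × 0.001706 / 0.33 = 2.481 m/day.
t = 750 / 2.481 = 302.3 days.

300 days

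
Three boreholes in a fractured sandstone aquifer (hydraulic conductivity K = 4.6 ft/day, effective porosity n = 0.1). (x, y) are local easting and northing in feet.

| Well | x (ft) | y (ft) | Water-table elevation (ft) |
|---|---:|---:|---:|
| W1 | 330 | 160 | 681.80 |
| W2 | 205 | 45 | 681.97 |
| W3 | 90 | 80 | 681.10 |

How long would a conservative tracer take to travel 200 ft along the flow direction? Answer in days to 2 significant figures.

480 days

Differences from W1: to W2 (Δx, Δy, Δh) = (-125, -115, +0.17); to W3 = (-240, -80, -0.70).
Determinant of the coordinate differences = (-125)·(-80) − (-240)·(-115) = -17600.
∂h/∂x = [(+0.17)·(-80) − (-0.70)·(-115)] / -17600 = +0.005347
∂h/∂y = [(-125)·(-0.70) − (-240)·(+0.17)] / -17600 = -0.007290
|∇h| = √(0.005347² + -0.007290²) = 0.009041
Seepage velocity v = K·i/n = 4.6 × 0.009041 / 0.1 = 0.4159 ft/day.
t = 200 / 0.4159 = 480.9 days.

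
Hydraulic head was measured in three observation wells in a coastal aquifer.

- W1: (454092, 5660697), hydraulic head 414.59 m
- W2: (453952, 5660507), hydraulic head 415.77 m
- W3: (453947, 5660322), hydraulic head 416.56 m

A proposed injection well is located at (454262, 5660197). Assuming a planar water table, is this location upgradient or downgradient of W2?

upgradient

Taking W1 as reference: W2−W1 = (-140, -190, +1.18); W3−W1 = (-145, -375, +1.97).
Determinant of the coordinate differences = (-140)·(-375) − (-145)·(-190) = 24950.
∂h/∂x = [(+1.18)·(-375) − (+1.97)·(-190)] / 24950 = -0.002733
∂h/∂y = [(-140)·(+1.97) − (-145)·(+1.18)] / 24950 = -0.004196
Head at (454262, 5660197) = 414.59 + (-0.002733)·(170) + (-0.004196)·(-500) = 416.22 m.
That is higher than the 415.77 m at W2, so the point is upgradient.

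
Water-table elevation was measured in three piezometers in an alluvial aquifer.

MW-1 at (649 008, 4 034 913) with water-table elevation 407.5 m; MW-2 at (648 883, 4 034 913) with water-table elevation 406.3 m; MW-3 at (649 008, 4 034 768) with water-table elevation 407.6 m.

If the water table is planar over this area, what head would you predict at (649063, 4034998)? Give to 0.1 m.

408.0 m

∂h/∂x = (406.3 − 407.5) / (648883 − 649008) = +0.009600
∂h/∂y = (407.6 − 407.5) / (4034768 − 4034913) = -0.0006897
h(649063, 4034998) = 407.5 + (+0.009600)·(55) + (-0.0006897)·(85) = 407.5 +0.528 -0.059 = 407.969 m.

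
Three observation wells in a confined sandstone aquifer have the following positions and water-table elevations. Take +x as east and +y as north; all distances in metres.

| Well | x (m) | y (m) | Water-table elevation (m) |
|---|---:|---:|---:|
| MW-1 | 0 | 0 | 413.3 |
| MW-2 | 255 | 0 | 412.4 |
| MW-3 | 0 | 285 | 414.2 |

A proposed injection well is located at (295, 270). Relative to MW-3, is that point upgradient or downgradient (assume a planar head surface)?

downgradient

∂h/∂x = (412.4 − 413.3) / (255 − 0) = -0.003529
∂h/∂y = (414.2 − 413.3) / (285 − 0) = +0.003158
Head at (295, 270) = 413.3 + (-0.003529)·(295) + (+0.003158)·(270) = 413.11 m.
That is lower than the 414.2 m at MW-3, so the point is downgradient.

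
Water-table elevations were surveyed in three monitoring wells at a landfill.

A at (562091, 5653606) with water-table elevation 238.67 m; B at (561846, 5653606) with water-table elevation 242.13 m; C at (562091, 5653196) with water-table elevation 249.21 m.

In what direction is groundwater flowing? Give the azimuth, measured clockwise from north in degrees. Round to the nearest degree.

∂h/∂x = (242.13 − 238.67) / (561846 − 562091) = -0.01412
∂h/∂y = (249.21 − 238.67) / (5653196 − 5653606) = -0.02571
Flow direction (−∇h) has components (+0.01412 E, +0.02571 N).
Azimuth = atan2(E, N) = atan2(+0.01412, +0.02571) = 28.8° ≈ 029°.

029°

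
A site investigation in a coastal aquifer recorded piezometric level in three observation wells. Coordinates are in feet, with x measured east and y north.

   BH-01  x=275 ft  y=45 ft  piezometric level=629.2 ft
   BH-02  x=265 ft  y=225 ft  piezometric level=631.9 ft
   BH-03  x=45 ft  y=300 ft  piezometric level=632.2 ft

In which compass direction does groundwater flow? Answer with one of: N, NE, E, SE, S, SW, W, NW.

With h = a·x + b·y + c and BH-01 as origin, the differences give:
  (-10)·a + 180·b = +2.7
  (-230)·a + 255·b = +3.0
Eliminate b (×255 and ×180, subtract): 38850·a = 148.50 → a = ∂h/∂x = +0.003822
Back-substitute: b = ∂h/∂y = +0.01521.
Flow = −∇h = (-0.003822 east, -0.01521 north), which points south.

S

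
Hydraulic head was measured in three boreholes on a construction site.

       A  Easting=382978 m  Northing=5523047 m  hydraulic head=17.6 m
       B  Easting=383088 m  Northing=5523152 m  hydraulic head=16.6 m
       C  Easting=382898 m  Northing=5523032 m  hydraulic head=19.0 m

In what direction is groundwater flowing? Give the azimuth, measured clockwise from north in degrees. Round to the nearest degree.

119°

Taking A as reference: B−A = (110, 105, -1.0); C−A = (-80, -15, +1.4).
Determinant of the coordinate differences = 110·(-15) − (-80)·105 = 6750.
∂h/∂x = [(-1.0)·(-15) − (+1.4)·105] / 6750 = -0.01956
∂h/∂y = [110·(+1.4) − (-80)·(-1.0)] / 6750 = +0.01096
Flow direction (−∇h) has components (+0.01956 E, -0.01096 N).
Azimuth = atan2(E, N) = atan2(+0.01956, -0.01096) = 119.3° ≈ 119°.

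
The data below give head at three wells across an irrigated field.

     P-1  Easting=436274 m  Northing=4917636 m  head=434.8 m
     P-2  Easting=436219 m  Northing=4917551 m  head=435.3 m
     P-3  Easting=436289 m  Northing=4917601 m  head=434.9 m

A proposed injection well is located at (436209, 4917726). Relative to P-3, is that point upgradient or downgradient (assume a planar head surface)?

downgradient

With h = a·x + b·y + c and P-1 as origin, the differences give:
  (-55)·a + (-85)·b = +0.5
  15·a + (-35)·b = +0.1
Eliminate b (×(-35) and ×(-85), subtract): 3200·a = -9.00 → a = ∂h/∂x = -0.002813
Back-substitute: b = ∂h/∂y = -0.004062.
Head at (436209, 4917726) = 434.8 + (-0.002813)·(-65) + (-0.004062)·(90) = 434.62 m.
That is lower than the 434.9 m at P-3, so the point is downgradient.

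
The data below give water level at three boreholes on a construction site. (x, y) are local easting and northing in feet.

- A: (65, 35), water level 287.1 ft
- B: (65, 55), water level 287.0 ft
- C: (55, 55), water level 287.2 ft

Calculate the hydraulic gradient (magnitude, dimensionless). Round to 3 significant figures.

Taking A as reference: B−A = (0, 20, -0.1); C−A = (-10, 20, +0.1).
Determinant of the coordinate differences = 0·20 − (-10)·20 = 200.
∂h/∂x = [(-0.1)·20 − (+0.1)·20] / 200 = -0.02000
∂h/∂y = [0·(+0.1) − (-10)·(-0.1)] / 200 = -0.005000
|∇h| = √(-0.02000² + -0.005000²) = 0.02062

0.0206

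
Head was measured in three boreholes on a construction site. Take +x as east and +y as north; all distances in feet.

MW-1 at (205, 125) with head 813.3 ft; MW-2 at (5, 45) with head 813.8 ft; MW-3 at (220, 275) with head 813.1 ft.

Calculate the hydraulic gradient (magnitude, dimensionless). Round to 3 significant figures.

Differences from MW-1: to MW-2 (Δx, Δy, Δh) = (-200, -80, +0.5); to MW-3 = (15, 150, -0.2).
Solve a·Δx + b·Δy = Δh: det = (-200)·150 − 15·(-80) = -28800.
∂h/∂x = [(+0.5)·150 − (-0.2)·(-80)] / -28800 = -0.002049
∂h/∂y = [(-200)·(-0.2) − 15·(+0.5)] / -28800 = -0.001128
|∇h| = √(-0.002049² + -0.001128²) = 0.002339

0.00234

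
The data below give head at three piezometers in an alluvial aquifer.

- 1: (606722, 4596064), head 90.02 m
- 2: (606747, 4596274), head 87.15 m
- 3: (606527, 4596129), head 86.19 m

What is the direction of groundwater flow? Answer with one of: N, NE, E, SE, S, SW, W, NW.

With h = a·x + b·y + c and 1 as origin, the differences give:
  25·a + 210·b = -2.87
  (-195)·a + 65·b = -3.83
Eliminate b (×65 and ×210, subtract): 42575·a = 617.750 → a = ∂h/∂x = +0.01451
Back-substitute: b = ∂h/∂y = -0.01539.
Flow = −∇h = (-0.01451 east, +0.01539 north), which points northwest.

NW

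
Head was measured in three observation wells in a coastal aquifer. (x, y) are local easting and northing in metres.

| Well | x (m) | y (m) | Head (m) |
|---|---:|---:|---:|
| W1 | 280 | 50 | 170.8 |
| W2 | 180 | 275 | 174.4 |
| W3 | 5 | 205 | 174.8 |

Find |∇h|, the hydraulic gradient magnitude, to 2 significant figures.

0.015

Differences from W1: to W2 (Δx, Δy, Δh) = (-100, 225, +3.6); to W3 = (-275, 155, +4.0).
Solve a·Δx + b·Δy = Δh: det = (-100)·155 − (-275)·225 = 46375.
∂h/∂x = [(+3.6)·155 − (+4.0)·225] / 46375 = -0.007375
∂h/∂y = [(-100)·(+4.0) − (-275)·(+3.6)] / 46375 = +0.01272
|∇h| = √(-0.007375² + 0.01272²) = 0.0147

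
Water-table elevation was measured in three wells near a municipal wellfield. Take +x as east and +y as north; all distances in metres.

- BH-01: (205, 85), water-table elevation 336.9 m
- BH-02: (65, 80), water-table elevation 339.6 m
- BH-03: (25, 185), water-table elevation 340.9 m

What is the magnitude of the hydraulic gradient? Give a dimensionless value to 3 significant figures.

Three-point gradient (reference BH-01): Δ to BH-02 = (-140, -5, +2.7), Δ to BH-03 = (-180, 100, +4.0).
∂h/∂x = -0.01946, ∂h/∂y = +0.004966 (det = -14900).
|∇h| = √(-0.01946² + 0.004966²) = 0.02008

0.0201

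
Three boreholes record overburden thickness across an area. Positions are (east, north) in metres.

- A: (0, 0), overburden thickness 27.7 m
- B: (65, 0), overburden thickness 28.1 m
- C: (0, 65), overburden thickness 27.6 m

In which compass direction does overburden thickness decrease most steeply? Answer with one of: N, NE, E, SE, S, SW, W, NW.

∂d/∂x = (28.1 − 27.7) / (65 − 0) = +0.006154
∂d/∂y = (27.6 − 27.7) / (65 − 0) = -0.001538
Steepest decrease is along −∇f = (-0.006154 E, +0.001538 N) → west.

W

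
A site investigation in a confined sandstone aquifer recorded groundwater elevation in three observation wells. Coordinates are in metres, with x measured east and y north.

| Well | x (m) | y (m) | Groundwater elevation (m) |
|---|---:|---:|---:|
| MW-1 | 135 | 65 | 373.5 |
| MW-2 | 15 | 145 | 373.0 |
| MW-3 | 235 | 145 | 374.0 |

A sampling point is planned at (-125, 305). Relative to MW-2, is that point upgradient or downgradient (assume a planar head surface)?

With h = a·x + b·y + c and MW-1 as origin, the differences give:
  (-120)·a + 80·b = -0.5
  100·a + 80·b = +0.5
Eliminate b (×80 and ×80, subtract): -17600·a = -80.00 → a = ∂h/∂x = +0.004545
Back-substitute: b = ∂h/∂y = +0.0005682.
Head at (-125, 305) = 373.5 + (+0.004545)·(-260) + (+0.0005682)·(240) = 372.45 m.
That is lower than the 373.0 m at MW-2, so the point is downgradient.

downgradient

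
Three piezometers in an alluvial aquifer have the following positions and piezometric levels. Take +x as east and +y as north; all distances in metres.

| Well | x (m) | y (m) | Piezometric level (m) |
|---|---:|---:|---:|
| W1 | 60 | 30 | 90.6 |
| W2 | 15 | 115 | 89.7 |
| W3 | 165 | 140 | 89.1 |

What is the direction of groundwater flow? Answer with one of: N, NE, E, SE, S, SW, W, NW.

With h = a·x + b·y + c and W1 as origin, the differences give:
  (-45)·a + 85·b = -0.9
  105·a + 110·b = -1.5
Eliminate b (×110 and ×85, subtract): -13875·a = 28.50 → a = ∂h/∂x = -0.002054
Back-substitute: b = ∂h/∂y = -0.01168.
Flow = −∇h = (+0.002054 east, +0.01168 north), which points north.

N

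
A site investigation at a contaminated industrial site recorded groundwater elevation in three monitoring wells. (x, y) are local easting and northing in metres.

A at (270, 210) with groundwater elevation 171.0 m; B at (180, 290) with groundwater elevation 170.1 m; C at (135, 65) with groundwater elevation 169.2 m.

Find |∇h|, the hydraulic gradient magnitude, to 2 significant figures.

Taking A as reference: B−A = (-90, 80, -0.9); C−A = (-135, -145, -1.8).
Determinant of the coordinate differences = (-90)·(-145) − (-135)·80 = 23850.
∂h/∂x = [(-0.9)·(-145) − (-1.8)·80] / 23850 = +0.01151
∂h/∂y = [(-90)·(-1.8) − (-135)·(-0.9)] / 23850 = +0.001698
|∇h| = √(0.01151² + 0.001698²) = 0.01163

0.012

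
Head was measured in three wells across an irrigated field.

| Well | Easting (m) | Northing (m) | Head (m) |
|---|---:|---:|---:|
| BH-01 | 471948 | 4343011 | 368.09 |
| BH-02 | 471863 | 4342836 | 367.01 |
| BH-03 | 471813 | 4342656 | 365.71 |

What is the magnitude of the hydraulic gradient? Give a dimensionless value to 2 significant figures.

0.0100

Taking BH-01 as reference: BH-02−BH-01 = (-85, -175, -1.08); BH-03−BH-01 = (-135, -355, -2.38).
Determinant of the coordinate differences = (-85)·(-355) − (-135)·(-175) = 6550.
∂h/∂x = [(-1.08)·(-355) − (-2.38)·(-175)] / 6550 = -0.005053
∂h/∂y = [(-85)·(-2.38) − (-135)·(-1.08)] / 6550 = +0.008626
|∇h| = √(-0.005053² + 0.008626²) = 0.009997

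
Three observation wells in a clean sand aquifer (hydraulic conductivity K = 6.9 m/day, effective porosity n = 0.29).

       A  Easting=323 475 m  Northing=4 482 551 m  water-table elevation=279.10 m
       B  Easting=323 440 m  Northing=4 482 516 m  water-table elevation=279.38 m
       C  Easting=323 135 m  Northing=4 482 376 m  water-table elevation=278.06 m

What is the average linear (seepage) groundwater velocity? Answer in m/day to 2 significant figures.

0.65 m/day

Three-point gradient (reference A): Δ to B = (-35, -35, +0.28), Δ to C = (-340, -175, -1.04).
∂h/∂x = +0.01479, ∂h/∂y = -0.02279 (det = -5775).
|∇h| = √(0.01479² + -0.02279²) = 0.02717
Seepage velocity v = K·i/n = 6.9 × 0.02717 / 0.29 = 0.6465 m/day.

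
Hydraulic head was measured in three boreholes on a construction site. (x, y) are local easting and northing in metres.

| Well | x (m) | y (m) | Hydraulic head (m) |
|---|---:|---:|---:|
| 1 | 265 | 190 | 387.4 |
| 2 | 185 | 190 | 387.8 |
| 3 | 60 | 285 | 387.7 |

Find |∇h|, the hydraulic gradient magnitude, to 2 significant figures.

Differences from 1: to 2 (Δx, Δy, Δh) = (-80, 0, +0.4); to 3 = (-205, 95, +0.3).
Solve a·Δx + b·Δy = Δh: det = (-80)·95 − (-205)·0 = -7600.
∂h/∂x = [(+0.4)·95 − (+0.3)·0] / -7600 = -0.005000
∂h/∂y = [(-80)·(+0.3) − (-205)·(+0.4)] / -7600 = -0.007632
|∇h| = √(-0.005000² + -0.007632²) = 0.009124

0.0091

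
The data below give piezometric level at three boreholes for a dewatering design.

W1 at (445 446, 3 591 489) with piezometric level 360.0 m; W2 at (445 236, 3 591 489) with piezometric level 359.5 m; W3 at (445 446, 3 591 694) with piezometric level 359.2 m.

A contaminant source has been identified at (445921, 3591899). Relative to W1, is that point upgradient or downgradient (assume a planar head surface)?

downgradient

∂h/∂x = (359.5 − 360.0) / (445236 − 445446) = +0.002381
∂h/∂y = (359.2 − 360.0) / (3591694 − 3591489) = -0.003902
Head at (445921, 3591899) = 360.0 + (+0.002381)·(475) + (-0.003902)·(410) = 359.53 m.
That is lower than the 360.0 m at W1, so the point is downgradient.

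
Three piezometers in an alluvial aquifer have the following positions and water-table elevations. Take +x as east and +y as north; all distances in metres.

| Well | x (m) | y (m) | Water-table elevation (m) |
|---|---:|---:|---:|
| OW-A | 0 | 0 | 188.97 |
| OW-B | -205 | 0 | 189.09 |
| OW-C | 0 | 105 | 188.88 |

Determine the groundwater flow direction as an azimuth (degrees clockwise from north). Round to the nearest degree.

∂h/∂x = (189.09 − 188.97) / (-205 − 0) = -0.0005854
∂h/∂y = (188.88 − 188.97) / (105 − 0) = -0.0008571
Flow direction (−∇h) has components (+0.0005854 E, +0.0008571 N).
Azimuth = atan2(E, N) = atan2(+0.0005854, +0.0008571) = 34.3° ≈ 034°.

034°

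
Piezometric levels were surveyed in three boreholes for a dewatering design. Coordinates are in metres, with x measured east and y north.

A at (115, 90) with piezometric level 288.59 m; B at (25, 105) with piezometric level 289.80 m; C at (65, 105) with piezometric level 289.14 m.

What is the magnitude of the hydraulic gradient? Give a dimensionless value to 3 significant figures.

0.0247

Taking A as reference: B−A = (-90, 15, +1.21); C−A = (-50, 15, +0.55).
Solve a·Δx + b·Δy = Δh: det = (-90)·15 − (-50)·15 = -600.
∂h/∂x = [(+1.21)·15 − (+0.55)·15] / -600 = -0.01650
∂h/∂y = [(-90)·(+0.55) − (-50)·(+1.21)] / -600 = -0.01833
|∇h| = √(-0.01650² + -0.01833²) = 0.02466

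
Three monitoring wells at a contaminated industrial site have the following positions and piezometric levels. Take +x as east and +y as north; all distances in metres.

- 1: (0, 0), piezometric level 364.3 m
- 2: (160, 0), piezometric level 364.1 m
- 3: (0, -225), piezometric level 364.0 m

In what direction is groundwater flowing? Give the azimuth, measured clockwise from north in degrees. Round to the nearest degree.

∂h/∂x = (364.1 − 364.3) / (160 − 0) = -0.001250
∂h/∂y = (364.0 − 364.3) / (-225 − 0) = +0.001333
Flow direction (−∇h) has components (+0.001250 E, -0.001333 N).
Azimuth = atan2(E, N) = atan2(+0.001250, -0.001333) = 136.8° ≈ 137°.

137°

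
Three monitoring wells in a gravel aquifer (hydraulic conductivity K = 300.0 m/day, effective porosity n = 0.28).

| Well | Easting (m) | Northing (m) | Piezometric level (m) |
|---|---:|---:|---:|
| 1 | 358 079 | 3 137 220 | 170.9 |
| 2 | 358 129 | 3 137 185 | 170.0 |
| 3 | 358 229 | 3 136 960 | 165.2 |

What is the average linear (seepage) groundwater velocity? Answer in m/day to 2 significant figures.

Taking 1 as reference: 2−1 = (50, -35, -0.9); 3−1 = (150, -260, -5.7).
Determinant of the coordinate differences = 50·(-260) − 150·(-35) = -7750.
∂h/∂x = [(-0.9)·(-260) − (-5.7)·(-35)] / -7750 = -0.004452
∂h/∂y = [50·(-5.7) − 150·(-0.9)] / -7750 = +0.01935
|∇h| = √(-0.004452² + 0.01935²) = 0.01986
Seepage velocity v = K·i/n = 300.0 × 0.01986 / 0.28 = 21.28 m/day.

21 m/day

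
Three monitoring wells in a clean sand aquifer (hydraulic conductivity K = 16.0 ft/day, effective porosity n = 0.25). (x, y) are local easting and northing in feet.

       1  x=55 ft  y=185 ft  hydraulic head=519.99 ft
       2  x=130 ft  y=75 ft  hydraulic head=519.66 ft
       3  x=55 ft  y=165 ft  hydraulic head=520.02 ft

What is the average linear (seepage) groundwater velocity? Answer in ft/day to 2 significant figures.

0.43 ft/day

With h = a·x + b·y + c and 1 as origin, the differences give:
  75·a + (-110)·b = -0.33
  0·a + (-20)·b = +0.03
Eliminate b (×(-20) and ×(-110), subtract): -1500·a = 9.900 → a = ∂h/∂x = -0.006600
Back-substitute: b = ∂h/∂y = -0.001500.
|∇h| = √(-0.006600² + -0.001500²) = 0.006768
Seepage velocity v = K·i/n = 16.0 × 0.006768 / 0.25 = 0.4332 ft/day.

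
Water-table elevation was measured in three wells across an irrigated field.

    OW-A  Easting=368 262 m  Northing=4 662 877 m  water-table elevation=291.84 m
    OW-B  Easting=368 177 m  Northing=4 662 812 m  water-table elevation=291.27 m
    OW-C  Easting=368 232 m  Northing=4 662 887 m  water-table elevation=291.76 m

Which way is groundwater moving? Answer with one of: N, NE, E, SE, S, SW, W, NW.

With h = a·x + b·y + c and OW-A as origin, the differences give:
  (-85)·a + (-65)·b = -0.57
  (-30)·a + 10·b = -0.08
Eliminate b (×10 and ×(-65), subtract): -2800·a = -10.900 → a = ∂h/∂x = +0.003893
Back-substitute: b = ∂h/∂y = +0.003679.
Flow = −∇h = (-0.003893 east, -0.003679 north), which points southwest.

SW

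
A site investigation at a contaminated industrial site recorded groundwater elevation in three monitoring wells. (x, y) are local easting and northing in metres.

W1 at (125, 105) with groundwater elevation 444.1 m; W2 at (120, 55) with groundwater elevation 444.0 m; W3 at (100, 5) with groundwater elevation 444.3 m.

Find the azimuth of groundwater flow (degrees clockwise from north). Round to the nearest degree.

With h = a·x + b·y + c and W1 as origin, the differences give:
  (-5)·a + (-50)·b = -0.1
  (-25)·a + (-100)·b = +0.2
Eliminate b (×(-100) and ×(-50), subtract): -750·a = 20.00 → a = ∂h/∂x = -0.02667
Back-substitute: b = ∂h/∂y = +0.004667.
Flow direction (−∇h) has components (+0.02667 E, -0.004667 N).
Azimuth = atan2(E, N) = atan2(+0.02667, -0.004667) = 99.9° ≈ 100°.

100°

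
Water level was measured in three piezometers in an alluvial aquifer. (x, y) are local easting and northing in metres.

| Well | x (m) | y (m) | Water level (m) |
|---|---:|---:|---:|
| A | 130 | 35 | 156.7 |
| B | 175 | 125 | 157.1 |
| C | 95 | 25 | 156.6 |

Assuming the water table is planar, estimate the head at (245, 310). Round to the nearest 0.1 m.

157.9 m

With h = a·x + b·y + c and A as origin, the differences give:
  45·a + 90·b = +0.4
  (-35)·a + (-10)·b = -0.1
Eliminate b (×(-10) and ×90, subtract): 2700·a = 5.00 → a = ∂h/∂x = +0.001852
Back-substitute: b = ∂h/∂y = +0.003519.
h(245, 310) = 156.7 + (+0.001852)·(115) + (+0.003519)·(275) = 156.7 +0.213 +0.968 = 157.881 m.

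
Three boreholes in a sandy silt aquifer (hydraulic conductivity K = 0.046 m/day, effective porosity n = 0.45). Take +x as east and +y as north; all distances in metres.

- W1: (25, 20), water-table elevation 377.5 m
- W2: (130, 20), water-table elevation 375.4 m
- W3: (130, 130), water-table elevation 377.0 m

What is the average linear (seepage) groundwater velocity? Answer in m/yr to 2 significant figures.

Taking W1 as reference: W2−W1 = (105, 0, -2.1); W3−W1 = (105, 110, -0.5).
Solve a·Δx + b·Δy = Δh: det = 105·110 − 105·0 = 11550.
∂h/∂x = [(-2.1)·110 − (-0.5)·0] / 11550 = -0.02000
∂h/∂y = [105·(-0.5) − 105·(-2.1)] / 11550 = +0.01455
|∇h| = √(-0.02000² + 0.01455²) = 0.02473
Seepage velocity v = K·i/n = 0.046 × 0.02473 / 0.45 = 0.002528 m/day = 0.9234 m/yr.

0.92 m/yr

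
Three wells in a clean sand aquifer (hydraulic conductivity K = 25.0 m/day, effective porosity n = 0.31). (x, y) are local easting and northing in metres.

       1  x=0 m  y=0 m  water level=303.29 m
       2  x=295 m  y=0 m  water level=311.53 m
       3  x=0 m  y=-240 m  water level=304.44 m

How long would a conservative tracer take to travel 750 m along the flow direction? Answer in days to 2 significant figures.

330 days

∂h/∂x = (311.53 − 303.29) / (295 − 0) = +0.02793
∂h/∂y = (304.44 − 303.29) / (-240 − 0) = -0.004792
|∇h| = √(0.02793² + -0.004792²) = 0.02834
Seepage velocity v = K·i/n = 25.0 × 0.02834 / 0.31 = 2.285 m/day.
t = 750 / 2.285 = 328.2 days.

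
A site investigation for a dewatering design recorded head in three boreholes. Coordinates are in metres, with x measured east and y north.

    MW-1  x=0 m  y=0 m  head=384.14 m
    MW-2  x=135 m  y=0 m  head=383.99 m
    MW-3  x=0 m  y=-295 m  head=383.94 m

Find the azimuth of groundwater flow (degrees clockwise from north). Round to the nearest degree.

∂h/∂x = (383.99 − 384.14) / (135 − 0) = -0.001111
∂h/∂y = (383.94 − 384.14) / (-295 − 0) = +0.0006780
Flow direction (−∇h) has components (+0.001111 E, -0.0006780 N).
Azimuth = atan2(E, N) = atan2(+0.001111, -0.0006780) = 121.4° ≈ 121°.

121°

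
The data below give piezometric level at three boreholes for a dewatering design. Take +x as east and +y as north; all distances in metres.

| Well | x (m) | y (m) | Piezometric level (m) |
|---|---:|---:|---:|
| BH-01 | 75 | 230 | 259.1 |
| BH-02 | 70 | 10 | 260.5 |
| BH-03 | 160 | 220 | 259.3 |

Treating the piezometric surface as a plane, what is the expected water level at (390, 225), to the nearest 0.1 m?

Differences from BH-01: to BH-02 (Δx, Δy, Δh) = (-5, -220, +1.4); to BH-03 = (85, -10, +0.2).
Determinant of the coordinate differences = (-5)·(-10) − 85·(-220) = 18750.
∂h/∂x = [(+1.4)·(-10) − (+0.2)·(-220)] / 18750 = +0.001600
∂h/∂y = [(-5)·(+0.2) − 85·(+1.4)] / 18750 = -0.006400
h(390, 225) = 259.1 + (+0.001600)·(315) + (-0.006400)·(-5) = 259.1 +0.504 +0.032 = 259.636 m.

259.6 m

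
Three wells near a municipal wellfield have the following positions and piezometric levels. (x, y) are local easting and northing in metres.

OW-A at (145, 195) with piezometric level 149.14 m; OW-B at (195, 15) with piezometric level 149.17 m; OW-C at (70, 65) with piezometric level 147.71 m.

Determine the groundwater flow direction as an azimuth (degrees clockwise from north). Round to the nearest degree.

255°

Taking OW-A as reference: OW-B−OW-A = (50, -180, +0.03); OW-C−OW-A = (-75, -130, -1.43).
Solve a·Δx + b·Δy = Δh: det = 50·(-130) − (-75)·(-180) = -20000.
∂h/∂x = [(+0.03)·(-130) − (-1.43)·(-180)] / -20000 = +0.01306
∂h/∂y = [50·(-1.43) − (-75)·(+0.03)] / -20000 = +0.003462
Flow direction (−∇h) has components (-0.01306 E, -0.003462 N).
Azimuth = atan2(E, N) = atan2(-0.01306, -0.003462) = 255.2° ≈ 255°.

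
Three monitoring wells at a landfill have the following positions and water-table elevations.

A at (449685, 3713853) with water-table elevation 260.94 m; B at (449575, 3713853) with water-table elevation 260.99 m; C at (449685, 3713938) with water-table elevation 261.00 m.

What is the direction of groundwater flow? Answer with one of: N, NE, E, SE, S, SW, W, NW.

∂h/∂x = (260.99 − 260.94) / (449575 − 449685) = -0.0004545
∂h/∂y = (261.00 − 260.94) / (3713938 − 3713853) = +0.0007059
Flow = −∇h = (+0.0004545 east, -0.0007059 north), which points southeast.

SE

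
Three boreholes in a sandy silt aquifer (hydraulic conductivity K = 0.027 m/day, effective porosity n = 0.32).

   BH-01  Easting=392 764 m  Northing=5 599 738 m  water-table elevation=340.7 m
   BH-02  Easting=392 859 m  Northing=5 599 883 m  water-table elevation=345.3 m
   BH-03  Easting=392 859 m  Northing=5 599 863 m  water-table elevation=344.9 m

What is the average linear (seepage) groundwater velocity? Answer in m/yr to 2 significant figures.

0.83 m/yr

With h = a·x + b·y + c and BH-01 as origin, the differences give:
  95·a + 145·b = +4.6
  95·a + 125·b = +4.2
Eliminate b (×125 and ×145, subtract): -1900·a = -34.00 → a = ∂h/∂x = +0.01789
Back-substitute: b = ∂h/∂y = +0.02000.
|∇h| = √(0.01789² + 0.02000²) = 0.02683
Seepage velocity v = K·i/n = 0.027 × 0.02683 / 0.32 = 0.002264 m/day = 0.8269 m/yr.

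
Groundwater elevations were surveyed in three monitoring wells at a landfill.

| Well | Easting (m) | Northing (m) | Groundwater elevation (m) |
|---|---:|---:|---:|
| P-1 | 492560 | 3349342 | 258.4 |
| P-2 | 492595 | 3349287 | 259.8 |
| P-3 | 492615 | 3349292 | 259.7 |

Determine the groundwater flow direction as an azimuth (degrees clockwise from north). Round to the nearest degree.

Taking P-1 as reference: P-2−P-1 = (35, -55, +1.4); P-3−P-1 = (55, -50, +1.3).
Determinant of the coordinate differences = 35·(-50) − 55·(-55) = 1275.
∂h/∂x = [(+1.4)·(-50) − (+1.3)·(-55)] / 1275 = +0.001176
∂h/∂y = [35·(+1.3) − 55·(+1.4)] / 1275 = -0.02471
Flow direction (−∇h) has components (-0.001176 E, +0.02471 N).
Azimuth = atan2(E, N) = atan2(-0.001176, +0.02471) = 357.3° ≈ 357°.

357°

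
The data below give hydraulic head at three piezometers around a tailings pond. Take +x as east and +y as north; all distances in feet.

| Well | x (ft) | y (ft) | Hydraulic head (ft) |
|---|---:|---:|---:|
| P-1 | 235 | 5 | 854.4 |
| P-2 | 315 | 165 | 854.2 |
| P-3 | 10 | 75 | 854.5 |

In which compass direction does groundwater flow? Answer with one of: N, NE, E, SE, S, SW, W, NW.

With h = a·x + b·y + c and P-1 as origin, the differences give:
  80·a + 160·b = -0.2
  (-225)·a + 70·b = +0.1
Eliminate b (×70 and ×160, subtract): 41600·a = -30.00 → a = ∂h/∂x = -0.0007212
Back-substitute: b = ∂h/∂y = -0.0008894.
Flow = −∇h = (+0.0007212 east, +0.0008894 north), which points northeast.

NE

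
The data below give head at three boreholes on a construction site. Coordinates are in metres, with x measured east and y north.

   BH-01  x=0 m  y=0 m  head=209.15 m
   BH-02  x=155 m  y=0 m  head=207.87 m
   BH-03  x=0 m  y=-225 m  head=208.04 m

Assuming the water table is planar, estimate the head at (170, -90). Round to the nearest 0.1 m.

∂h/∂x = (207.87 − 209.15) / (155 − 0) = -0.008258
∂h/∂y = (208.04 − 209.15) / (-225 − 0) = +0.004933
h(170, -90) = 209.15 + (-0.008258)·(170) + (+0.004933)·(-90) = 209.15 -1.404 -0.444 = 207.302 m.

207.3 m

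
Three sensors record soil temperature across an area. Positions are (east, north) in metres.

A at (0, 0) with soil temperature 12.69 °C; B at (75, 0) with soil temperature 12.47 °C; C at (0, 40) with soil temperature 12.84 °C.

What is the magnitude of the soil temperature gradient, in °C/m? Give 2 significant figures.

0.0048 °C/m

∂T/∂x = (12.47 − 12.69) / (75 − 0) = -0.002933
∂T/∂y = (12.84 − 12.69) / (40 − 0) = +0.003750
|∇f| = √(-0.002933² + 0.003750²) = 0.004761 °C/m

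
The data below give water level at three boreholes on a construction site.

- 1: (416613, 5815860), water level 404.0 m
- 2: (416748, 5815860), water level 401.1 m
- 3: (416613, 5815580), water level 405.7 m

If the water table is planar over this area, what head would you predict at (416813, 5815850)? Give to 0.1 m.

∂h/∂x = (401.1 − 404.0) / (416748 − 416613) = -0.02148
∂h/∂y = (405.7 − 404.0) / (5815580 − 5815860) = -0.006071
h(416813, 5815850) = 404.0 + (-0.02148)·(200) + (-0.006071)·(-10) = 404.0 -4.296 +0.061 = 399.764 m.

399.8 m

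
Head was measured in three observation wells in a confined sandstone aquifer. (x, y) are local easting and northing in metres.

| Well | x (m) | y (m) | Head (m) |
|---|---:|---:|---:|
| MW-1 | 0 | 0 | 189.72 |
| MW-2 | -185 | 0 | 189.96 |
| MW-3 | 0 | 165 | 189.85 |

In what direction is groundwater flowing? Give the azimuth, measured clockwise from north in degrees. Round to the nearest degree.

∂h/∂x = (189.96 − 189.72) / (-185 − 0) = -0.001297
∂h/∂y = (189.85 − 189.72) / (165 − 0) = +0.0007879
Flow direction (−∇h) has components (+0.001297 E, -0.0007879 N).
Azimuth = atan2(E, N) = atan2(+0.001297, -0.0007879) = 121.3° ≈ 121°.

121°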